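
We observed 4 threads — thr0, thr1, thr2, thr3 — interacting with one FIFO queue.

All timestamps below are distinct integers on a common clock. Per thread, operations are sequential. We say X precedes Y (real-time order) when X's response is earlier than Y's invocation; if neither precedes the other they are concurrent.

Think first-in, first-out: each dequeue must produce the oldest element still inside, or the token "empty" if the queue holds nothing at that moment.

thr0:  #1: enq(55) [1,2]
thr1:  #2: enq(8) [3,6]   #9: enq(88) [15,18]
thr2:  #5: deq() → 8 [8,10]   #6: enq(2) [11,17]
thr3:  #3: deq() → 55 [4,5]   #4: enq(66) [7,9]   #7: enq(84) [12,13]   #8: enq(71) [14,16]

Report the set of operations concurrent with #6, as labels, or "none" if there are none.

#6 spans [11,17]: anything still running between times 11 and 17 counts as concurrent
#1 [1,2]: before
#2 [3,6]: before
#3 [4,5]: before
#4 [7,9]: before
#5 [8,10]: before
#7 [12,13]: concurrent
#8 [14,16]: concurrent
#9 [15,18]: concurrent

#7, #8, #9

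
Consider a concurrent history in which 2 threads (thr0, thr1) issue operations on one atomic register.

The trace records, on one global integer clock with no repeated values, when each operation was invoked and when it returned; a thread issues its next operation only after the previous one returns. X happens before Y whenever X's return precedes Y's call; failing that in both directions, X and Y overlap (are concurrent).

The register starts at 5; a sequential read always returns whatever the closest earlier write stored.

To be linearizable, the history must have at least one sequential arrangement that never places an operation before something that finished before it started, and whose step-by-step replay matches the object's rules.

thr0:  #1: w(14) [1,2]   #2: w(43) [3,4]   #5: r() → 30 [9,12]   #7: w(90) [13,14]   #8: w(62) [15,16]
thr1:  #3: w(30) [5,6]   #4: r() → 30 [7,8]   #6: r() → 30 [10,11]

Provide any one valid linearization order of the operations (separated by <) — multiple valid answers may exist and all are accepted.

#1 < #2 < #3 < #4 < #5 < #6 < #7 < #8

step 1: #1 w(14) — value 14
step 2: #2 w(43) — value 43
step 3: #3 w(30) — value 30
step 4: #4 r() → 30 — value 30
step 5: #5 r() → 30 — value 30
step 6: #6 r() → 30 — value 30
step 7: #7 w(90) — value 90
step 8: #8 w(62) — value 62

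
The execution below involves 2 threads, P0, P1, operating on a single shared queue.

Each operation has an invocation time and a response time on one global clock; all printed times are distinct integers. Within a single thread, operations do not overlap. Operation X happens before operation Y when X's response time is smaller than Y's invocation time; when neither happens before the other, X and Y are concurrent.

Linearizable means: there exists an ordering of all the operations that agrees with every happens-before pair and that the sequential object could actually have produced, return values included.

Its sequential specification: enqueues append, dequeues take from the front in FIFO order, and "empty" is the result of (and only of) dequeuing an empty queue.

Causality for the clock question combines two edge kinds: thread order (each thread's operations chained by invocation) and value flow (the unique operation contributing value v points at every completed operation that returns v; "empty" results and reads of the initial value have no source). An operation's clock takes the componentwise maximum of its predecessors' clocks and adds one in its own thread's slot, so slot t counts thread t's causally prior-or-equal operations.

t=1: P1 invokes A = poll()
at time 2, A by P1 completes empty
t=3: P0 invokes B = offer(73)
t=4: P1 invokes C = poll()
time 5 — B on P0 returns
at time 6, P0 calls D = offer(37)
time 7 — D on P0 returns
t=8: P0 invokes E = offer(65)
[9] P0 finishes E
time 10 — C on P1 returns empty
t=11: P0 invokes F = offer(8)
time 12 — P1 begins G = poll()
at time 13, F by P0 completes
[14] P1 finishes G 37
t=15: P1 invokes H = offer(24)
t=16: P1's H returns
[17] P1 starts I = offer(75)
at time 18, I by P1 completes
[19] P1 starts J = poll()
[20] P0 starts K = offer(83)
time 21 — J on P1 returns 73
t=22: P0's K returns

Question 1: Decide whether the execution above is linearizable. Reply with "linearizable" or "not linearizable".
cut after 13 events: linearizable; cut after 14 events (G responds, time 14): not linearizable
no legal order exists: 8 real-time-consistent candidates over 7 completed queue operations, all rejected
sample order A, B, C, D, E, F, G stalls at step 3 — C poll() → empty has no legal effect
sample order A, B, C, D, E, G, F stalls at step 3 — C poll() → empty has no legal effect

not linearizable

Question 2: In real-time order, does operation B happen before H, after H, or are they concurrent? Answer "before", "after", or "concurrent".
B spans [3,5], H spans [15,16]
resp(B)=5 < inv(H)=15

before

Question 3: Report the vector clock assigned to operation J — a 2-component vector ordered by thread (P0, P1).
root op A, invoked 1: fresh clock plus P1's own tick → (0, 1)
root op B, invoked 3: fresh clock plus P0's own tick → (1, 0)
from VC(A)=(0, 1), C (invoked 4) maxes components and bumps P1 → (0, 2)
from VC(B)=(1, 0), D (invoked 6) maxes components and bumps P0 → (2, 0)
from VC(D)=(2, 0), E (invoked 8) maxes components and bumps P0 → (3, 0)
from VC(E)=(3, 0), F (invoked 11) maxes components and bumps P0 → (4, 0)
from VC(C)=(0, 2), VC(D)=(2, 0), G (invoked 12) maxes components and bumps P1 → (2, 3)
from VC(F)=(4, 0), K (invoked 20) maxes components and bumps P0 → (5, 0)
from VC(G)=(2, 3), H (invoked 15) maxes components and bumps P1 → (2, 4)
from VC(H)=(2, 4), I (invoked 17) maxes components and bumps P1 → (2, 5)
from VC(B)=(1, 0), VC(I)=(2, 5), J (invoked 19) maxes components and bumps P1 → (2, 6)
target: VC(J) = (2, 6)

(2, 6)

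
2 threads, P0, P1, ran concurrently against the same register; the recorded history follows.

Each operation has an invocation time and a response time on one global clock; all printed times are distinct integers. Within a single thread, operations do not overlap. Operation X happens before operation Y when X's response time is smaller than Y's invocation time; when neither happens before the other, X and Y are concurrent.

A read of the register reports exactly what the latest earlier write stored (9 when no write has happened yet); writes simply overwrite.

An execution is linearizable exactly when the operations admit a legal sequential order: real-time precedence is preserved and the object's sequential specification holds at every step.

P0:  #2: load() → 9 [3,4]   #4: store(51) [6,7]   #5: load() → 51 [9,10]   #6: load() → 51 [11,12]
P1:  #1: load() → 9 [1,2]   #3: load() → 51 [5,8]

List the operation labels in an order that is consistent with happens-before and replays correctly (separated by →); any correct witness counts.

#1 → #2 → #4 → #3 → #5 → #6

step 1: #1 load() → 9 — value 9
step 2: #2 load() → 9 — value 9
step 3: #4 store(51) — value 51
step 4: #3 load() → 51 — value 51
step 5: #5 load() → 51 — value 51
step 6: #6 load() → 51 — value 51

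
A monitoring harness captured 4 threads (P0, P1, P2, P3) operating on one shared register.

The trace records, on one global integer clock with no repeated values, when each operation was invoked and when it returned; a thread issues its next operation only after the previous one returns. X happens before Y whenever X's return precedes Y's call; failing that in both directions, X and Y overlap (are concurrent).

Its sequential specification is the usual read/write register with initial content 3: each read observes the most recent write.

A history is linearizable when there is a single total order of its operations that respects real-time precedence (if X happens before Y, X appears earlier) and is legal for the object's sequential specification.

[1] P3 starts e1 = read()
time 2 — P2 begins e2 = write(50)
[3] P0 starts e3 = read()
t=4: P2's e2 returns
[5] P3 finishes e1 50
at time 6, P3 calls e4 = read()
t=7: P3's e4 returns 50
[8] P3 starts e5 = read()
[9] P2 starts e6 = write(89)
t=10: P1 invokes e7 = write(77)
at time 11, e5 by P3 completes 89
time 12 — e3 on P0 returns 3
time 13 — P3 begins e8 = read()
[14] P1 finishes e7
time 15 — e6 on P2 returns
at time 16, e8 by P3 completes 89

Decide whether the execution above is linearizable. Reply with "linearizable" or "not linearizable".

a witness: e3, e2, e1, e4, e6, e5, e8, e7
step 1: e3 read() → 3 — value 3
step 2: e2 write(50) — value 50
step 3: e1 read() → 50 — value 50
step 4: e4 read() → 50 — value 50
step 5: e6 write(89) — value 89
step 6: e5 read() → 89 — value 89
step 7: e8 read() → 89 — value 89
step 8: e7 write(77) — value 77

linearizable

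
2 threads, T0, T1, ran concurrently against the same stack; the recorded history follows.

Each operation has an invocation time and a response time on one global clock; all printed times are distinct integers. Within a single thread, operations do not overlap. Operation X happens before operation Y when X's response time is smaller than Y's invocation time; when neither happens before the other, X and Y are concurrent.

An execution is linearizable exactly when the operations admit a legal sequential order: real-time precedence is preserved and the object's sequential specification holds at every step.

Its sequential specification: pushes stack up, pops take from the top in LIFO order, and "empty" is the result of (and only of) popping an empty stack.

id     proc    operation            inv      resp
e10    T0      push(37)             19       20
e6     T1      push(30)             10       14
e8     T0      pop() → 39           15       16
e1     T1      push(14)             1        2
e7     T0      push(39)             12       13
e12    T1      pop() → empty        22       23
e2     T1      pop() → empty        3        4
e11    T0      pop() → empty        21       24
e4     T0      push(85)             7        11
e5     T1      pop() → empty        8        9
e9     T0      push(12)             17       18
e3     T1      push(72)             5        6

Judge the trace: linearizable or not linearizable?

not linearizable

through event 3 a valid linearization exists; event 4 (e2 responding at time 4) ends that
the completed operations (2 total) allow one real-time order; the stack replay rejects it
e.g. e1, e2: illegal at step 2, since e2 pop() → empty cannot apply there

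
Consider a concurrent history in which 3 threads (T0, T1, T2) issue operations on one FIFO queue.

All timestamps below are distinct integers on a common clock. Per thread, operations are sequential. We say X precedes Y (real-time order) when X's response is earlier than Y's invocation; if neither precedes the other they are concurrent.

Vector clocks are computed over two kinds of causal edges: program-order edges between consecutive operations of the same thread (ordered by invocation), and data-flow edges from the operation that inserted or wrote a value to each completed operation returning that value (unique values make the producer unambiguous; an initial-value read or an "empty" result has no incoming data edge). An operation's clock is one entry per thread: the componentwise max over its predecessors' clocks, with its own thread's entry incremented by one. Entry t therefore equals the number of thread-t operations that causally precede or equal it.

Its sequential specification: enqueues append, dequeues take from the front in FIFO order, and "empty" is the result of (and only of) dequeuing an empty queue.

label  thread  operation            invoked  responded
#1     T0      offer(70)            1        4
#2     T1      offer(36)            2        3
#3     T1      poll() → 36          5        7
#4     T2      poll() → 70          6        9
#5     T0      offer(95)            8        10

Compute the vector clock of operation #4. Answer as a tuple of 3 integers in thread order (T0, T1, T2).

(1, 0, 1)

root op #2, invoked 2: fresh clock plus T1's own tick → (0, 1, 0)
root op #1, invoked 1: fresh clock plus T0's own tick → (1, 0, 0)
merge at #3 (invoked 5): VC(#2)=(0, 1, 0), own-thread bump on T1 → (0, 2, 0)
merge at #4 (invoked 6): VC(#1)=(1, 0, 0), own-thread bump on T2 → (1, 0, 1)
merge at #5 (invoked 8): VC(#1)=(1, 0, 0), own-thread bump on T0 → (2, 0, 0)
target: VC(#4) = (1, 0, 1)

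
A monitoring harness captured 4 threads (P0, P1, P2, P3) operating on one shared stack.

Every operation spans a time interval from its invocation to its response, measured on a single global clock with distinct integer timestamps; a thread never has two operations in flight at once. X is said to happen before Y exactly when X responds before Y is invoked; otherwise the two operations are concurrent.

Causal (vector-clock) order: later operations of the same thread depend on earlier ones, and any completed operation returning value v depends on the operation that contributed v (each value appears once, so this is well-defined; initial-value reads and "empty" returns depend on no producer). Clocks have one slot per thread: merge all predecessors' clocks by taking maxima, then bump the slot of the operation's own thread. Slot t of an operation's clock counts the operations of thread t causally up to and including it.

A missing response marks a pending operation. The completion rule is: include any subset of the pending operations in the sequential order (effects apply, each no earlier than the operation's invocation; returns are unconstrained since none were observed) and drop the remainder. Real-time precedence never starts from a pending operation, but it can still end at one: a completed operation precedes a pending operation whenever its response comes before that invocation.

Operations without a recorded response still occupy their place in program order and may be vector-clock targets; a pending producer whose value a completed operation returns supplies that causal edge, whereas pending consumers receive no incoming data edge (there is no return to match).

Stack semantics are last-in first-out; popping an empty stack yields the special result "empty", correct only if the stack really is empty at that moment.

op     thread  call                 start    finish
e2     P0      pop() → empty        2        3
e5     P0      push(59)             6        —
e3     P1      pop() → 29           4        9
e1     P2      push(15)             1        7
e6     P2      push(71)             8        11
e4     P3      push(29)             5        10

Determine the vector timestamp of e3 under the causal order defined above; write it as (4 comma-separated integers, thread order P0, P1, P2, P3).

(0, 1, 0, 1)

e4 (invocation 5): nothing precedes it; P3's component alone gives (0, 0, 0, 1)
e1 (invocation 1): nothing precedes it; P2's component alone gives (0, 0, 1, 0)
e2 (invocation 2): nothing precedes it; P0's component alone gives (1, 0, 0, 0)
VC(e6, invoked at 8): max of VC(e1)=(0, 0, 1, 0), then +1 on thread P2 → (0, 0, 2, 0)
VC(e3, invoked at 4): max of VC(e4)=(0, 0, 0, 1), then +1 on thread P1 → (0, 1, 0, 1)
VC(e5, invoked at 6): max of VC(e2)=(1, 0, 0, 0), then +1 on thread P0 → (2, 0, 0, 0)
target: VC(e3) = (0, 1, 0, 1)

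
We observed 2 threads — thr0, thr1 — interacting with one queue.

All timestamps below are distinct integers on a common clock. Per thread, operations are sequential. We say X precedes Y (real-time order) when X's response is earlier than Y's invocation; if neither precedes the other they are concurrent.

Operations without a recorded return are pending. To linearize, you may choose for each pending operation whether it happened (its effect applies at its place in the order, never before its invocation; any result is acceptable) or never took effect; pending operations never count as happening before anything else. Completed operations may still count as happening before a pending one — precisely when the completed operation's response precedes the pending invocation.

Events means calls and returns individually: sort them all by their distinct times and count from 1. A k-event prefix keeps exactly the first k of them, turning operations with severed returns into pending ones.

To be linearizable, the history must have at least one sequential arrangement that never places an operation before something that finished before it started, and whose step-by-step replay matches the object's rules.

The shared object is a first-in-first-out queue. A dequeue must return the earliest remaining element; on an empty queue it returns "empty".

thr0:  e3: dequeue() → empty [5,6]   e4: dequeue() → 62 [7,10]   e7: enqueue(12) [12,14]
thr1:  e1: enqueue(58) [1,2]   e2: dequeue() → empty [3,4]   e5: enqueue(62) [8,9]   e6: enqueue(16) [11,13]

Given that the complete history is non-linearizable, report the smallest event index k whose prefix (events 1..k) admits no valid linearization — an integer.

one valid order for events 1..3 is e1:
step 1: e1 enqueue(58) — queue <58>
once event 4 joins (e2's response, time 4), exhaustive search finds no witness
one such order, e1, e2, breaks at step 2 where e2 dequeue() → empty is illegal

4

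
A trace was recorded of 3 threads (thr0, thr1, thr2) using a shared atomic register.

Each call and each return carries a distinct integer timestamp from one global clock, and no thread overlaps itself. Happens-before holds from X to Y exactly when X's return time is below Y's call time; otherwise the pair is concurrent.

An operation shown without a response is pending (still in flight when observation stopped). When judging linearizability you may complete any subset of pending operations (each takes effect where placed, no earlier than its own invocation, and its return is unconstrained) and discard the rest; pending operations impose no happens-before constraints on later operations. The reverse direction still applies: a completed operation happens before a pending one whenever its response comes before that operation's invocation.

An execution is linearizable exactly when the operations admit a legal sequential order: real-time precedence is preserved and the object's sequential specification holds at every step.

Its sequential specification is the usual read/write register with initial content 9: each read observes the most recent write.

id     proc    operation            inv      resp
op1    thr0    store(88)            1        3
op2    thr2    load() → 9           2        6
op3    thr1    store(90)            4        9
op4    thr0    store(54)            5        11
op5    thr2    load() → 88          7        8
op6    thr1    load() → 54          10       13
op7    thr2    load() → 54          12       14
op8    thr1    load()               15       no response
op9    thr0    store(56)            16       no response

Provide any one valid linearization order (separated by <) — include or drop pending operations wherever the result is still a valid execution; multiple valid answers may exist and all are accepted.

1. op2 load() → 9, leaving value 9
2. op1 store(88), leaving value 88
3. op5 load() → 88, leaving value 88
4. op3 store(90), leaving value 90
5. op4 store(54), leaving value 54
6. op6 load() → 54, leaving value 54
7. op7 load() → 54, leaving value 54

op2 < op1 < op5 < op3 < op4 < op6 < op7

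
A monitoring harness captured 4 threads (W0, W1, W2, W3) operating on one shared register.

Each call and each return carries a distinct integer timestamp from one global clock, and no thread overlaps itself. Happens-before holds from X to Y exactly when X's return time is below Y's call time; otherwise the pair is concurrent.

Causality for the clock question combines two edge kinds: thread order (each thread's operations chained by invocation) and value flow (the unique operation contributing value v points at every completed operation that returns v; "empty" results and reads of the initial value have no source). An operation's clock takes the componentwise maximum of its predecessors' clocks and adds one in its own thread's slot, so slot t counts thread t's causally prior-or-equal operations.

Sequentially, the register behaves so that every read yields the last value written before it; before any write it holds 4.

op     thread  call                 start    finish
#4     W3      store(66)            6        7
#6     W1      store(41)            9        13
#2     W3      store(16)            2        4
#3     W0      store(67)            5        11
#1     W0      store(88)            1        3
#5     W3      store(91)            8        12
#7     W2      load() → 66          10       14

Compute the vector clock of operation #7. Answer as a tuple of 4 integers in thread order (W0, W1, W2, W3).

(0, 0, 1, 2)

invoked at 2, #2 has no predecessors; its own W3 bump gives (0, 0, 0, 1)
invoked at 9, #6 has no predecessors; its own W1 bump gives (0, 1, 0, 0)
invoked at 1, #1 has no predecessors; its own W0 bump gives (1, 0, 0, 0)
#4, invoked 6, takes VC(#2)=(0, 0, 0, 1) under max, adds 1 for W3 → (0, 0, 0, 2)
#3, invoked 5, takes VC(#1)=(1, 0, 0, 0) under max, adds 1 for W0 → (2, 0, 0, 0)
#5, invoked 8, takes VC(#4)=(0, 0, 0, 2) under max, adds 1 for W3 → (0, 0, 0, 3)
#7, invoked 10, takes VC(#4)=(0, 0, 0, 2) under max, adds 1 for W2 → (0, 0, 1, 2)
target: VC(#7) = (0, 0, 1, 2)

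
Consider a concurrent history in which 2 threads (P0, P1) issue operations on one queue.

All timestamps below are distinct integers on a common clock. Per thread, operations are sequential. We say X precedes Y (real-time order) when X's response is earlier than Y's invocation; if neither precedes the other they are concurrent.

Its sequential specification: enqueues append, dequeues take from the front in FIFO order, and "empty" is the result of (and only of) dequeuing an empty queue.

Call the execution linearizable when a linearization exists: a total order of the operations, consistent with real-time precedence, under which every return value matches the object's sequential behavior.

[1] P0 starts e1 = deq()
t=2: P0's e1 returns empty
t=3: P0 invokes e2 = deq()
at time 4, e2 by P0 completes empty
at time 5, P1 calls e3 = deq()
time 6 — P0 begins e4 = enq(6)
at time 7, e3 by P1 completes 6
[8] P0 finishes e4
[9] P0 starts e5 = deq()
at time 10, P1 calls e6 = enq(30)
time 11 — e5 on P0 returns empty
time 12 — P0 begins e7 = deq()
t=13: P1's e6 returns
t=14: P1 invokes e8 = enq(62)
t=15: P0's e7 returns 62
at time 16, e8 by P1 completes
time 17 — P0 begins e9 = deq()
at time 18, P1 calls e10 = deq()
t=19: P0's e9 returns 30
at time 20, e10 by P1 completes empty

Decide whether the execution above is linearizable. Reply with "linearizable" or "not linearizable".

cut after 14 events: linearizable; cut after 15 events (e7 responds, time 15): not linearizable
no legal order exists: 6 real-time-consistent candidates over 7 completed queue operations, all rejected
every completion of the 1 pending operation (e8) was checked; none linearizes
e.g. e1, e2, e3, e4, e5, e6, e7 (pending dropped): illegal at step 3, since e3 deq() → 6 cannot apply there
e.g. e1, e2, e3, e4, e5, e7, e6 (pending dropped): illegal at step 3, since e3 deq() → 6 cannot apply there

not linearizable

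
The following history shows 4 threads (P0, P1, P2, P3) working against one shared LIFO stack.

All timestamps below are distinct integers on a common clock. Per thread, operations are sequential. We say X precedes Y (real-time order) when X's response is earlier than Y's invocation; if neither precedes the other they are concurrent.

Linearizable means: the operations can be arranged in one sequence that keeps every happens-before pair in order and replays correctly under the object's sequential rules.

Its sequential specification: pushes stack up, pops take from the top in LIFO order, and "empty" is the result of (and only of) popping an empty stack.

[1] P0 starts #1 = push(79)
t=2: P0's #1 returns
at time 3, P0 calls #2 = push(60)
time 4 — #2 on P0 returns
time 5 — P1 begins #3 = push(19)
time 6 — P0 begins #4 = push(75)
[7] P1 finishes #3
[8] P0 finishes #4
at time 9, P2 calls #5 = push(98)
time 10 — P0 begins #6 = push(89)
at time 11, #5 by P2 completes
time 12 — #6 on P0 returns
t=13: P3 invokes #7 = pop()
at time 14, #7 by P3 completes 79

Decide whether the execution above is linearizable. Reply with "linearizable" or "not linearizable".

events 1..13 are fine; event 14 — the response of #7 at time 14 — makes the prefix non-linearizable
real-time-consistent orders of the 7 completed operations: 4 — all fail the LIFO stack replay
for example #1, #2, #3, #4, #5, #6, #7 fails at step 7: #7 pop() → 79 is not legal there
for example #1, #2, #3, #4, #6, #5, #7 fails at step 7: #7 pop() → 79 is not legal there

not linearizable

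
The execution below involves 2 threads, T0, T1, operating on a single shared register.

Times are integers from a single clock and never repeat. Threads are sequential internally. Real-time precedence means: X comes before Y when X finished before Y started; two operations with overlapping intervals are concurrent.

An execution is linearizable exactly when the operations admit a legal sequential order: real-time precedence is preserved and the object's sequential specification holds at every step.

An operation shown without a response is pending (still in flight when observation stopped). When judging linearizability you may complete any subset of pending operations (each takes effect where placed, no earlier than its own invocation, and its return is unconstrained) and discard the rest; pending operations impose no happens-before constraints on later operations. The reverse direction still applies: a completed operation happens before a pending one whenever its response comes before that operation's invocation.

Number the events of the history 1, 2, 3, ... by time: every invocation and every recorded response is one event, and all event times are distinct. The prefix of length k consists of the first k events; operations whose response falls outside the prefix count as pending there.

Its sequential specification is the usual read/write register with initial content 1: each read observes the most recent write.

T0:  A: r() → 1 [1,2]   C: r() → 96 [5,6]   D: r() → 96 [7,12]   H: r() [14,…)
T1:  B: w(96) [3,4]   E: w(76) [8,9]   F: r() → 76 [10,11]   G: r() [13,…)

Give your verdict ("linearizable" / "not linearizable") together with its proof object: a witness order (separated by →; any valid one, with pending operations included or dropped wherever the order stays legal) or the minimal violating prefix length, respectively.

after step 1 (A r() → 1): value 1
after step 2 (B w(96)): value 96
after step 3 (C r() → 96): value 96
after step 4 (D r() → 96): value 96
after step 5 (E w(76)): value 76
after step 6 (F r() → 76): value 76

linearizable — witness: A → B → C → D → E → F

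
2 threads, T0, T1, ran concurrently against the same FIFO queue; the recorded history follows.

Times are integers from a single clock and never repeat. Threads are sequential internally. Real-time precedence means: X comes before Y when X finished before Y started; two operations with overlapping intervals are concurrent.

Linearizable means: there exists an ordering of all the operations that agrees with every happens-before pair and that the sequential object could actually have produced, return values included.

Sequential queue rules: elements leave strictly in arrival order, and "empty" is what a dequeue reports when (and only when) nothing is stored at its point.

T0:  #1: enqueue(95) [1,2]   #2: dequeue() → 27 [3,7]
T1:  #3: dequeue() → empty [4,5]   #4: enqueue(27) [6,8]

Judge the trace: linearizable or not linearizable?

events 1..6 are fine; event 7 — the response of #2 at time 7 — makes the prefix non-linearizable
3 completed operations, 2 real-time-consistent orders — every FIFO queue replay fails
completion choices over the 1 pending operation (#4) were checked; none helps
sample order #1, #2, #3 (pending dropped) stalls at step 2 — #2 dequeue() → 27 has no legal effect
sample order #1, #3, #2 (pending dropped) stalls at step 2 — #3 dequeue() → empty has no legal effect

not linearizable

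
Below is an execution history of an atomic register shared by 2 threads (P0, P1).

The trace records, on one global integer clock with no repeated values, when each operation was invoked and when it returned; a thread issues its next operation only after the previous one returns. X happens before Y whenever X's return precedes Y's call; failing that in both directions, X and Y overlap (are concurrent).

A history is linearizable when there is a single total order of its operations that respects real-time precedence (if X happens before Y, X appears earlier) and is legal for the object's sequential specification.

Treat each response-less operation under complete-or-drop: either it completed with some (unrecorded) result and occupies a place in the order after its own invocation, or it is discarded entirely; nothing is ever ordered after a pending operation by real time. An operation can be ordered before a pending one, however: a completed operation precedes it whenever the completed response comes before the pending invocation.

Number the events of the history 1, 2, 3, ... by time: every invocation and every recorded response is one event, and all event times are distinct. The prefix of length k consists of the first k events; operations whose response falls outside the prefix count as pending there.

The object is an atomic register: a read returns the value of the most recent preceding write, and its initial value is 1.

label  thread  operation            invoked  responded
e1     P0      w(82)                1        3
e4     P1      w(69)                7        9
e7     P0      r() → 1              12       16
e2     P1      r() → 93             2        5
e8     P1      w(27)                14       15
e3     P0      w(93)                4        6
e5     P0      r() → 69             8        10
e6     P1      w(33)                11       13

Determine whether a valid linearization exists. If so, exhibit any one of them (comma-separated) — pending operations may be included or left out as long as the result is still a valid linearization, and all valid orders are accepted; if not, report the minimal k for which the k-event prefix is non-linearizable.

not linearizable — minimal violating prefix: 16 events

through event 15 a valid linearization exists; event 16 (e7 responding at time 16) ends that
8 completed operations, 18 real-time-consistent orders — every atomic register replay fails
sample order e1, e2, e3, e4, e5, e6, e7, e8 stalls at step 2 — e2 r() → 93 has no legal effect
sample order e1, e2, e3, e4, e5, e6, e8, e7 stalls at step 2 — e2 r() → 93 has no legal effect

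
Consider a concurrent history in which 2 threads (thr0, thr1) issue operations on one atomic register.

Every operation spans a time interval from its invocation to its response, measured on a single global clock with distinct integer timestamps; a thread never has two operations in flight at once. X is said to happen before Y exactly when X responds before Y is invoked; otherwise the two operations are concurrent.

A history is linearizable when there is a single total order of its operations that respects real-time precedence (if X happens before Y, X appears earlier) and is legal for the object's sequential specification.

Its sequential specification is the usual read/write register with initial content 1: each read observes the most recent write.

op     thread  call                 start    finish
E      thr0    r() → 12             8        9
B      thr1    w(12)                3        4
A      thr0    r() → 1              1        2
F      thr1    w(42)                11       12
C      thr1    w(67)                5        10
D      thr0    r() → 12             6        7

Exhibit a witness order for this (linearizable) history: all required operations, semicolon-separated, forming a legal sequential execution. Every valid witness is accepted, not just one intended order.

A; B; D; E; C; F

step 1: A r() → 1 — value 1
step 2: B w(12) — value 12
step 3: D r() → 12 — value 12
step 4: E r() → 12 — value 12
step 5: C w(67) — value 67
step 6: F w(42) — value 42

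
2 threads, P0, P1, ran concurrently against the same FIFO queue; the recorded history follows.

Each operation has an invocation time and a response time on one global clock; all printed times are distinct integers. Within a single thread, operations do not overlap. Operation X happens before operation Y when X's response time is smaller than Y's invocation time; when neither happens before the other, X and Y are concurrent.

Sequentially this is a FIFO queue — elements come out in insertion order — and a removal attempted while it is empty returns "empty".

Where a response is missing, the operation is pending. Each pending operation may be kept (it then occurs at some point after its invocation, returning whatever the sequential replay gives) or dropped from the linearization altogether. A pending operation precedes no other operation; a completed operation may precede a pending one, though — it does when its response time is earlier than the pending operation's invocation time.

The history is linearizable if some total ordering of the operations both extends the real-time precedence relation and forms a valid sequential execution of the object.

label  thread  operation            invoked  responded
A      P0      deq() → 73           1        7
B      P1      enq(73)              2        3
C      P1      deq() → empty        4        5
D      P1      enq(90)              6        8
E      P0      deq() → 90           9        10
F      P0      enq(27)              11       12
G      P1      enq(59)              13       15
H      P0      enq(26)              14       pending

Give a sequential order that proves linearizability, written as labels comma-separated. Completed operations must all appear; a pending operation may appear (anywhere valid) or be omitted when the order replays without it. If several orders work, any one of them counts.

B, A, C, D, E, F, G

step 1: B enq(73) — queue <73>
step 2: A deq() → 73 — queue <>
step 3: C deq() → empty — queue <>
step 4: D enq(90) — queue <90>
step 5: E deq() → 90 — queue <>
step 6: F enq(27) — queue <27>
step 7: G enq(59) — queue <27,59>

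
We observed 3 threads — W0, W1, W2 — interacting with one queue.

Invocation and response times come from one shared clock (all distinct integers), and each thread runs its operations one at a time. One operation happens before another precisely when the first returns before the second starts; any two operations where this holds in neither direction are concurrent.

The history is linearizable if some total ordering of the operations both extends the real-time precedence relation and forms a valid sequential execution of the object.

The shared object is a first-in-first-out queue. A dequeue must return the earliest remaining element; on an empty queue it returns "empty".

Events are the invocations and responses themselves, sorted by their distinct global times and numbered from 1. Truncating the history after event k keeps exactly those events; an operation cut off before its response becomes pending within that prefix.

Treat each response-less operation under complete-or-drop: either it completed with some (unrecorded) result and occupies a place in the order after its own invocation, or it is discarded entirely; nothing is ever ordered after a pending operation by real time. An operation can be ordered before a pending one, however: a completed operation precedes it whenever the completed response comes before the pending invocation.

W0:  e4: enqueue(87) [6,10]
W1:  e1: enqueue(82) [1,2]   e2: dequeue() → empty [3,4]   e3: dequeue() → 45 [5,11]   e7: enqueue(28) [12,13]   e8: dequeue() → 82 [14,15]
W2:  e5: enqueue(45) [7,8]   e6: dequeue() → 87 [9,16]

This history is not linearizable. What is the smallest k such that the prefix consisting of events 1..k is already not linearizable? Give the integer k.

events 1..3 are still linearizable — one witness is e1:
after step 1 (e1 enqueue(82)): queue <82>
include event 4 — e2 responding at 4 — and every candidate order breaks
one such order, e1, e2, breaks at step 2 where e2 dequeue() → empty is illegal

4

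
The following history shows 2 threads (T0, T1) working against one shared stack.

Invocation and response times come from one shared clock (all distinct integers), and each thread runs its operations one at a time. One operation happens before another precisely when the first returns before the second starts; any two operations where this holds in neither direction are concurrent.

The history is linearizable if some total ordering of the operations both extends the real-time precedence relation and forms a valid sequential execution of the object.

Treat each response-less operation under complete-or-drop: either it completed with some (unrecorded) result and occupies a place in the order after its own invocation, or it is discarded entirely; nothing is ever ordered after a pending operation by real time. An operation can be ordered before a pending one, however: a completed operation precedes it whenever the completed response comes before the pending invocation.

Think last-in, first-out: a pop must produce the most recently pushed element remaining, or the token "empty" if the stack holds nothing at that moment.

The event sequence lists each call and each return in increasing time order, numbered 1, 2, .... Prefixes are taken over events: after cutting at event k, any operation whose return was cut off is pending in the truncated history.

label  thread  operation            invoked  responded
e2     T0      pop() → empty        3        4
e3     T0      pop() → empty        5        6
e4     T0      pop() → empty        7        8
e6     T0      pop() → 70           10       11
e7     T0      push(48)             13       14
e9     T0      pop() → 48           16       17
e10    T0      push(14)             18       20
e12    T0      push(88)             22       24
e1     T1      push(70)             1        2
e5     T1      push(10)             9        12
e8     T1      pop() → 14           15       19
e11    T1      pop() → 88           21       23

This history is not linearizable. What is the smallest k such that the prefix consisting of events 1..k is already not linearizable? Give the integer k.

events 1..3 are linearizable, e.g. via e1:
step 1: e1 push(70) — stack <70>
once event 4 joins (e2's response, time 4), exhaustive search finds no witness
e.g. e1, e2: illegal at step 2, since e2 pop() → empty cannot apply there

4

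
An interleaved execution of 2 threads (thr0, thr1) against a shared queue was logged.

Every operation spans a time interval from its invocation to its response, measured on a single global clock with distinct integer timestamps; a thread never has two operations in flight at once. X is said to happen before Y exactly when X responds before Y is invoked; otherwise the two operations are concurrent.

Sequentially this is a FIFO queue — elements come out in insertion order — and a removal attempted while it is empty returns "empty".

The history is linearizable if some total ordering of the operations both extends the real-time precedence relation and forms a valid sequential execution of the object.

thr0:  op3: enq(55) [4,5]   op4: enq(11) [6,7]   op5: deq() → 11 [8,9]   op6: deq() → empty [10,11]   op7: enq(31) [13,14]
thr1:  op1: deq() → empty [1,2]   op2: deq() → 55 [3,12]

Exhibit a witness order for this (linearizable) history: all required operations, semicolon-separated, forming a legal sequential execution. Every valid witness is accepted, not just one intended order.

op1; op3; op2; op4; op5; op6; op7

after step 1 (op1 deq() → empty): queue <>
after step 2 (op3 enq(55)): queue <55>
after step 3 (op2 deq() → 55): queue <>
after step 4 (op4 enq(11)): queue <11>
after step 5 (op5 deq() → 11): queue <>
after step 6 (op6 deq() → empty): queue <>
after step 7 (op7 enq(31)): queue <31>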